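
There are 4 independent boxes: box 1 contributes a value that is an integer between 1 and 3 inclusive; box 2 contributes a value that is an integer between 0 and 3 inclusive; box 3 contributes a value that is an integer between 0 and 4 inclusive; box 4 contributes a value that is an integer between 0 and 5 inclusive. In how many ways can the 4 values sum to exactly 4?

The generating function for the choices is (z + z^2 + z^3)·(1 + z + z^2 + z^3)·(1 + z + z^2 + z^3 + z^4)·(1 + z + z^2 + z^3 + z^4 + z^5); the count is [z^4].
(z + z^2 + z^3) has coefficients 0,1,1,1 for degrees 0…3.
(1 + z + z^2 + z^3) has coefficients 1,1,1,1,0 for degrees 0…4.
Multiplying by (1 + z + z^2 + z^3 + z^4) gives running coefficients 1,2,3,4,4 for degrees 0…4.
Finally multiplying by (1 + z + z^2 + z^3 + z^4 + z^5), the product of all factors after the first has coefficients 1,3,6,10,14 for degrees 0…4.
[z^4] = 1·10 + 1·6 + 1·3 = 19.

19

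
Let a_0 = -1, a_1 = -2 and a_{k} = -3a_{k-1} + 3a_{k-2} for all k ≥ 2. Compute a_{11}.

The ordinary generating function has denominator 1 + 3q - 3q^2.
Iterating the recurrence: a_0,…,a_{11} = -1, -2, 3, -15, 54, -207, 783, -2970, 11259, -42687, 161838, -613575.

-613575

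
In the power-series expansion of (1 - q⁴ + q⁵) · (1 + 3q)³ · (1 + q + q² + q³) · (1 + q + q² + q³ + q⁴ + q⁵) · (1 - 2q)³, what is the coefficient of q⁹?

-352

(1 - q⁴ + q⁵) has coefficients 1,0,0,0,-1,1 for degrees 0…5.
(1 + 3q)³ has coefficients 1,9,27,27,0,0,0,0,0,0 for degrees 0…9.
Multiplying by (1 + q + q² + q³) gives running coefficients 1,10,37,64,63,54,27,0,0,0 for degrees 0…9.
Multiplying by (1 + q + q² + q³ + q⁴ + q⁵) gives running coefficients 1,11,48,112,175,229,255,245,208,144 for degrees 0…9.
Finally multiplying by (1 - 2q)³, the product of all factors after the first has coefficients 1,5,-6,-52,-9,139,85,63,-34,-204 for degrees 0…9.
[q⁹] = 1·(-204) − 1·139 + 1·(-9) = -352.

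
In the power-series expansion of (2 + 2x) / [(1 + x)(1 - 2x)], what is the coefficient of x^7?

The denominator gives the recurrence a_n = a_(n−1) + 2a_(n−2) for n ≥ 3; the numerator fixes a_0 = 2, a_1 = 4, a_2 = 8.
Iterating: 2, 4, 8, 16, 32, 64, 128, 256, so a_7 = 256.

256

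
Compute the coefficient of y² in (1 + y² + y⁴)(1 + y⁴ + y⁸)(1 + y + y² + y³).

(1 + y² + y⁴) has coefficients 1,0,1 for degrees 0…2.
(1 + y⁴ + y⁸) has coefficients 1,0,0 for degrees 0…2.
Finally multiplying by (1 + y + y² + y³), the product of all factors after the first has coefficients 1,1,1 for degrees 0…2.
[y²] = 1·1 + 1·1 = 2.

2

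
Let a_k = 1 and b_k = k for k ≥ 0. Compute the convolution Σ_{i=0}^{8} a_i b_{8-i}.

36

Write out a_i and b_{8-i} for i = 0,…,8 and sum the products.
Σ = 1·8 + 1·7 + 1·6 + 1·5 + 1·4 + 1·3 + 1·2 + 1·1 + 1·0 = 36.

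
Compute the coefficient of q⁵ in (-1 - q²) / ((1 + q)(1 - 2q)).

-26

The denominator gives the recurrence a_n = a_(n−1) + 2a_(n−2) for n ≥ 3; the numerator fixes a_0 = -1, a_1 = -1, a_2 = -4.
Iterating: -1, -1, -4, -6, -14, -26, so a_5 = -26.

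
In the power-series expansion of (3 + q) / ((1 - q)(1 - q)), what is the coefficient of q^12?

51

The denominator gives the recurrence a_n = 2a_(n−1) − a_(n−2) for n ≥ 2; the numerator fixes a_0 = 3, a_1 = 7.
Iterating: 3, 7, 11, 15, 19, 23, 27, 31, 35, 39, 43, 47, 51, so a_12 = 51.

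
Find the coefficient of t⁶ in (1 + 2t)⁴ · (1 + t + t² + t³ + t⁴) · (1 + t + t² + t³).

298

(1 + 2t)⁴ has coefficients 1,8,24,32,16 for degrees 0…4.
(1 + t + t² + t³ + t⁴) has coefficients 1,1,1,1,1,0,0 for degrees 0…6.
Finally multiplying by (1 + t + t² + t³), the product of all factors after the first has coefficients 1,2,3,4,4,3,2 for degrees 0…6.
[t⁶] = 1·2 + 8·3 + 24·4 + 32·4 + 16·3 = 298.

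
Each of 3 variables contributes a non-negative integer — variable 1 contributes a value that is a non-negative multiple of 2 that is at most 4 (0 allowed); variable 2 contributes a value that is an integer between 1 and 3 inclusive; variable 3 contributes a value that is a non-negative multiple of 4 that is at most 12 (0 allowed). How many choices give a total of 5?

3

The generating function for the choices is (1 + q² + q⁴)·(q + q² + q³)·(1 + q⁴ + q⁸ + q¹²); the count is [q⁵].
(1 + q² + q⁴) has coefficients 1,0,1,0,1 for degrees 0…4.
(q + q² + q³) has coefficients 0,1,1,1,0,0 for degrees 0…5.
Finally multiplying by (1 + q⁴ + q⁸ + q¹²), the product of all factors after the first has coefficients 0,1,1,1,0,1 for degrees 0…5.
[q⁵] = 1·1 + 1·1 + 1·1 = 3.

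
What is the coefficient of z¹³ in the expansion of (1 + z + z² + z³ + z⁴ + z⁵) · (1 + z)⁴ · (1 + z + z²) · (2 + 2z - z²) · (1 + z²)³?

(1 + z + z² + z³ + z⁴ + z⁵) has coefficients 1,1,1,1,1,1 for degrees 0…5.
(1 + z)⁴ has coefficients 1,4,6,4,1,0,0,0,0,0,0,0,0,0 for degrees 0…13.
Multiplying by (1 + z + z²) gives running coefficients 1,5,11,14,11,5,1,0,0,0,0,0,0,0 for degrees 0…13.
Multiplying by (2 + 2z - z²) gives running coefficients 2,12,31,45,39,18,1,-3,-1,0,0,0,0,0 for degrees 0…13.
Finally multiplying by (1 + z²)³, the product of all factors after the first has coefficients 2,12,37,81,138,189,213,198,150,90,39,9,-2,-3 for degrees 0…13.
[z¹³] = 1·(-3) + 1·(-2) + 1·9 + 1·39 + 1·90 + 1·150 = 283.

283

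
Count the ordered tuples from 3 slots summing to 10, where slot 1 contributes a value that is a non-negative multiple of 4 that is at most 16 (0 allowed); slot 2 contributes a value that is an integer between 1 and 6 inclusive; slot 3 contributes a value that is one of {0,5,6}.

The generating function for the choices is (1 + q^4 + q^8 + q^12 + q^16)·(q + q^2 + q^3 + q^4 + q^5 + q^6)·(1 + q^5 + q^6); the count is [q^10].
(1 + q^4 + q^8 + q^12 + q^16) has coefficients 1,0,0,0,1,0,0,0,1,0,0 for degrees 0…10.
(q + q^2 + q^3 + q^4 + q^5 + q^6) has coefficients 0,1,1,1,1,1,1,0,0,0,0 for degrees 0…10.
Finally multiplying by (1 + q^5 + q^6), the product of all factors after the first has coefficients 0,1,1,1,1,1,2,2,2,2,2 for degrees 0…10.
[q^10] = 1·2 + 1·2 + 1·1 = 5.

5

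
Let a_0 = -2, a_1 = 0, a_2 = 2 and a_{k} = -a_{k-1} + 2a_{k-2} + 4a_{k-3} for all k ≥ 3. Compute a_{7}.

-10

The ordinary generating function has denominator 1 + z - 2z^2 - 4z^3.
Iterating the recurrence: a_0,…,a_{7} = -2, 0, 2, -10, 14, -26, 14, -10.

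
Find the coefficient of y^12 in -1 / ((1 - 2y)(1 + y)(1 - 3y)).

The denominator gives the recurrence a_n = 4a_(n−1) − a_(n−2) − 6a_(n−3) for n ≥ 3; the numerator fixes a_0 = -1, a_1 = -4, a_2 = -15.
Iterating: -1, -4, -15, -50, -161, -504, -1555, -4750, -14421, -43604, -131495, -395850, -1190281, so a_12 = -1190281.

-1190281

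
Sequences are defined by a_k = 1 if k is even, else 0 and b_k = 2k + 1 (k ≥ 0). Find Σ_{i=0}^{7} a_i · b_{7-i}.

36

This is [x^7] in the product of the two ordinary generating functions.
Σ = 1·15 + 0·13 + 1·11 + 0·9 + 1·7 + 0·5 + 1·3 + 0·1 = 36.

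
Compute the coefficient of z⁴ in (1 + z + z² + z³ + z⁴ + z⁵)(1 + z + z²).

(1 + z + z² + z³ + z⁴ + z⁵) has coefficients 1,1,1,1,1 for degrees 0…4.
(1 + z + z²) has coefficients 1,1,1,0,0 for degrees 0…4.
[z⁴] = 1·0 + 1·0 + 1·1 + 1·1 + 1·1 = 3.

3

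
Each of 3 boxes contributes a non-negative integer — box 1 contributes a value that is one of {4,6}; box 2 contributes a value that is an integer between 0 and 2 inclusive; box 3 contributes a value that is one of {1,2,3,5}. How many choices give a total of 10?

The generating function for the choices is (z^4 + z^6)·(1 + z + z^2)·(z + z^2 + z^3 + z^5); the count is [z^10].
(z^4 + z^6) has coefficients 0,0,0,0,1,0,1 for degrees 0…6.
(1 + z + z^2) has coefficients 1,1,1,0,0,0,0,0,0,0,0 for degrees 0…10.
Finally multiplying by (z + z^2 + z^3 + z^5), the product of all factors after the first has coefficients 0,1,2,3,2,2,1,1,0,0,0 for degrees 0…10.
[z^10] = 1·1 + 1·2 = 3.

3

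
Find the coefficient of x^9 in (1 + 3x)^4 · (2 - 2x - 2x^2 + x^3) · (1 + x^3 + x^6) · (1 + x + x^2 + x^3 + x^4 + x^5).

(1 + 3x)^4 has coefficients 1,12,54,108,81 for degrees 0…4.
(2 - 2x - 2x^2 + x^3) has coefficients 2,-2,-2,1,0,0,0,0,0,0 for degrees 0…9.
Multiplying by (1 + x^3 + x^6) gives running coefficients 2,-2,-2,3,-2,-2,3,-2,-2,1 for degrees 0…9.
Finally multiplying by (1 + x + x^2 + x^3 + x^4 + x^5), the product of all factors after the first has coefficients 2,0,-2,1,-1,-3,-2,-2,-2,-4 for degrees 0…9.
[x^9] = 1·(-4) + 12·(-2) + 54·(-2) + 108·(-2) + 81·(-3) = -595.

-595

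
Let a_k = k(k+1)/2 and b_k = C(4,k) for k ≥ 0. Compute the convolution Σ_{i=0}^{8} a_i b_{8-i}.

344

The convolution is the t^8 coefficient of A(t)B(t).
Σ = 0·0 + 1·0 + 3·0 + 6·0 + 10·1 + 15·4 + 21·6 + 28·4 + 36·1 = 344.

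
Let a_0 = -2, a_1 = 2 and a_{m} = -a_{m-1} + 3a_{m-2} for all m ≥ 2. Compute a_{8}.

The ordinary generating function has denominator 1 + z - 3z^2.
Iterating the recurrence: a_0,…,a_{8} = -2, 2, -8, 14, -38, 80, -194, 434, -1016.

-1016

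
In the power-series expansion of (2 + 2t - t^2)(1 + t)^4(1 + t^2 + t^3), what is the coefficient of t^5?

33

(2 + 2t - t^2) has coefficients 2,2,-1 for degrees 0…2.
(1 + t)^4 has coefficients 1,4,6,4,1,0 for degrees 0…5.
Finally multiplying by (1 + t^2 + t^3), the product of all factors after the first has coefficients 1,4,7,9,11,10 for degrees 0…5.
[t^5] = 2·10 + 2·11 − 1·9 = 33.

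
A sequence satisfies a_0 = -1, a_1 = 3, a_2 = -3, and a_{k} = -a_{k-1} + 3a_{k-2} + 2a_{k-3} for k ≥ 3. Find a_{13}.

8425

The ordinary generating function has denominator 1 + z - 3z^2 - 2z^3.
Iterating the recurrence: a_0,…,a_{13} = -1, 3, -3, 10, -13, 37, -56, 141, -235, 546, -969, 2137, -3952, 8425.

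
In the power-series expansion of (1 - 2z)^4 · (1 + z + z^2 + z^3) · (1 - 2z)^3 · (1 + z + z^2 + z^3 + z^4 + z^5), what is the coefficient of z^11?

(1 - 2z)^4 has coefficients 1,-8,24,-32,16 for degrees 0…4.
(1 + z + z^2 + z^3) has coefficients 1,1,1,1,0,0,0,0,0,0,0,0 for degrees 0…11.
Multiplying by (1 - 2z)^3 gives running coefficients 1,-5,7,-1,-2,4,-8,0,0,0,0,0 for degrees 0…11.
Finally multiplying by (1 + z + z^2 + z^3 + z^4 + z^5), the product of all factors after the first has coefficients 1,-4,3,2,0,4,-5,0,-7,-6,-4,-8 for degrees 0…11.
[z^11] = 1·(-8) − 8·(-4) + 24·(-6) − 32·(-7) + 16·0 = 104.

104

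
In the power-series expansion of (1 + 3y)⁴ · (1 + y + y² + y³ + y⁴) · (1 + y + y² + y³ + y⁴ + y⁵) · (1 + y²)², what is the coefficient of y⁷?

2975

(1 + 3y)⁴ has coefficients 1,12,54,108,81 for degrees 0…4.
(1 + y + y² + y³ + y⁴) has coefficients 1,1,1,1,1,0,0,0 for degrees 0…7.
Multiplying by (1 + y + y² + y³ + y⁴ + y⁵) gives running coefficients 1,2,3,4,5,5,4,3 for degrees 0…7.
Finally multiplying by (1 + y²)², the product of all factors after the first has coefficients 1,2,5,8,12,15,17,17 for degrees 0…7.
[y⁷] = 1·17 + 12·17 + 54·15 + 108·12 + 81·8 = 2975.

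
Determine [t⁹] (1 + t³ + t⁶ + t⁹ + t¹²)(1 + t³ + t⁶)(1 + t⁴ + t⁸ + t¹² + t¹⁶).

3

(1 + t³ + t⁶ + t⁹ + t¹²) has coefficients 1,0,0,1,0,0,1,0,0,1 for degrees 0…9.
(1 + t³ + t⁶) has coefficients 1,0,0,1,0,0,1,0,0,0 for degrees 0…9.
Finally multiplying by (1 + t⁴ + t⁸ + t¹² + t¹⁶), the product of all factors after the first has coefficients 1,0,0,1,1,0,1,1,1,0 for degrees 0…9.
[t⁹] = 1·0 + 1·1 + 1·1 + 1·1 = 3.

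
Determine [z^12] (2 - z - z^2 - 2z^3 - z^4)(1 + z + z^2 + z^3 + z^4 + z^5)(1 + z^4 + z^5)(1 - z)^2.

(2 - z - z^2 - 2z^3 - z^4) has coefficients 2,-1,-1,-2,-1 for degrees 0…4.
(1 + z + z^2 + z^3 + z^4 + z^5) has coefficients 1,1,1,1,1,1,0,0,0,0,0,0,0 for degrees 0…12.
Multiplying by (1 + z^4 + z^5) gives running coefficients 1,1,1,1,2,3,2,2,2,2,1,0,0 for degrees 0…12.
Finally multiplying by (1 - z)^2, the product of all factors after the first has coefficients 1,-1,0,0,1,0,-2,1,0,0,-1,0,1 for degrees 0…12.
[z^12] = 2·1 − 1·0 − 1·(-1) − 2·0 − 1·0 = 3.

3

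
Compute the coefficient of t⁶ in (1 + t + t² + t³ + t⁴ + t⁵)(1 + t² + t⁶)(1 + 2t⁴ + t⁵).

7

(1 + t + t² + t³ + t⁴ + t⁵) has coefficients 1,1,1,1,1,1 for degrees 0…5.
(1 + t² + t⁶) has coefficients 1,0,1,0,0,0,1 for degrees 0…6.
Finally multiplying by (1 + 2t⁴ + t⁵), the product of all factors after the first has coefficients 1,0,1,0,2,1,3 for degrees 0…6.
[t⁶] = 1·3 + 1·1 + 1·2 + 1·0 + 1·1 + 1·0 = 7.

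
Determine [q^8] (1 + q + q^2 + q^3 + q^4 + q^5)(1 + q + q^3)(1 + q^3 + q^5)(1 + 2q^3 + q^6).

21

(1 + q + q^2 + q^3 + q^4 + q^5) has coefficients 1,1,1,1,1,1 for degrees 0…5.
(1 + q + q^3) has coefficients 1,1,0,1,0,0,0,0,0 for degrees 0…8.
Multiplying by (1 + q^3 + q^5) gives running coefficients 1,1,0,2,1,1,2,0,1 for degrees 0…8.
Finally multiplying by (1 + 2q^3 + q^6), the product of all factors after the first has coefficients 1,1,0,4,3,1,7,3,3 for degrees 0…8.
[q^8] = 1·3 + 1·3 + 1·7 + 1·1 + 1·3 + 1·4 = 21.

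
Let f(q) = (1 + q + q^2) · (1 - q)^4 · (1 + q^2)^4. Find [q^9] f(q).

-29

(1 + q + q^2) has coefficients 1,1,1 for degrees 0…2.
(1 - q)^4 has coefficients 1,-4,6,-4,1,0,0,0,0,0 for degrees 0…9.
Finally multiplying by (1 + q^2)^4, the product of all factors after the first has coefficients 1,-4,10,-20,31,-40,44,-40,31,-20 for degrees 0…9.
[q^9] = 1·(-20) + 1·31 + 1·(-40) = -29.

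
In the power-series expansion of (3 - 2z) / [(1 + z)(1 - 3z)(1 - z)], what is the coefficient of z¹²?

Partial fractions give a closed form: a_n = (5/8)·(-1)^n + (21/8)·3^n + (-1/4)·1^n.
At n = 12: a_12 = 1395033.

1395033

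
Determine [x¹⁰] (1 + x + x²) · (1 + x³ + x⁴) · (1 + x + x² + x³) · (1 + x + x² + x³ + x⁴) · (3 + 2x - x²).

(1 + x + x²) has coefficients 1,1,1 for degrees 0…2.
(1 + x³ + x⁴) has coefficients 1,0,0,1,1,0,0,0,0,0,0 for degrees 0…10.
Multiplying by (1 + x + x² + x³) gives running coefficients 1,1,1,2,2,2,2,1,0,0,0 for degrees 0…10.
Multiplying by (1 + x + x² + x³ + x⁴) gives running coefficients 1,2,3,5,7,8,9,9,7,5,3 for degrees 0…10.
Finally multiplying by (3 + 2x - x²), the product of all factors after the first has coefficients 3,8,12,19,28,33,36,37,30,20,12 for degrees 0…10.
[x¹⁰] = 1·12 + 1·20 + 1·30 = 62.

62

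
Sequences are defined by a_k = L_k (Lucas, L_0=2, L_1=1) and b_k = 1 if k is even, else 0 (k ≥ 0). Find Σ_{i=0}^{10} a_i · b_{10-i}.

200

Write out a_i and b_{10-i} for i = 0,…,10 and sum the products.
Σ = 2·1 + 1·0 + 3·1 + 4·0 + 7·1 + 11·0 + 18·1 + 29·0 + 47·1 + 76·0 + 123·1 = 200.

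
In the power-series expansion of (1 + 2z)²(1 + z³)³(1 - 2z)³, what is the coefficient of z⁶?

51

(1 + 2z)² has coefficients 1,4,4 for degrees 0…2.
(1 + z³)³ has coefficients 1,0,0,3,0,0,3 for degrees 0…6.
Finally multiplying by (1 - 2z)³, the product of all factors after the first has coefficients 1,-6,12,-5,-18,36,-21 for degrees 0…6.
[z⁶] = 1·(-21) + 4·36 + 4·(-18) = 51.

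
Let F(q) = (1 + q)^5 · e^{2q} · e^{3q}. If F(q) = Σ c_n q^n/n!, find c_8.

The EGF product rule gives c_8 = Σ_{k_1+k_2+k_3=8} C(8; k_1,k_2,k_3) · ∏ g_i(k_i), where (1+q)^5 gives the falling factorial (5)_k; e^{2q} gives (2)^k; e^{3q} gives (3)^k.
g_1(k) for k = 0…8: 1, 5, 20, 60, 120, 120, 0, 0, 0.
g_2(k) for k = 0…8: 1, 2, 4, 8, 16, 32, 64, 128, 256.
g_3(k) for k = 0…8: 1, 3, 9, 27, 81, 243, 729, 2187, 6561.
First combine the last two factors: h(k) = Σ_j C(k,j)·g_2(j)·g_3(k−j) for k = 0…8: 1, 5, 25, 125, 625, 3125, 15625, 78125, 390625.
c_8 = Σ_k C(8,k)·g_1(k)·h(8−k) = 1·1·390625 + 8·5·78125 + 28·20·15625 + 56·60·3125 + 70·120·625 + 56·120·125 = 390625 + 3125000 + 8750000 + 10500000 + 5250000 + 840000 = 28855625.

28855625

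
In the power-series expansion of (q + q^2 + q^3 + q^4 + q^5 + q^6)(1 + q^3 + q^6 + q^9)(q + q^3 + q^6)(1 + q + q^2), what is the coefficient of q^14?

17

(q + q^2 + q^3 + q^4 + q^5 + q^6) has coefficients 0,1,1,1,1,1,1 for degrees 0…6.
(1 + q^3 + q^6 + q^9) has coefficients 1,0,0,1,0,0,1,0,0,1,0,0,0,0,0 for degrees 0…14.
Multiplying by (q + q^3 + q^6) gives running coefficients 0,1,0,1,1,0,2,1,0,2,1,0,2,0,0 for degrees 0…14.
Finally multiplying by (1 + q + q^2), the product of all factors after the first has coefficients 0,1,1,2,2,2,3,3,3,3,3,3,3,2,2 for degrees 0…14.
[q^14] = 1·2 + 1·3 + 1·3 + 1·3 + 1·3 + 1·3 = 17.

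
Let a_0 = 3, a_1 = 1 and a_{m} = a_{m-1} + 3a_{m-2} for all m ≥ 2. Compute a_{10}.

The ordinary generating function has denominator 1 - t - 3t^2.
Iterating the recurrence: a_0,…,a_{10} = 3, 1, 10, 13, 43, 82, 211, 457, 1090, 2461, 5731.

5731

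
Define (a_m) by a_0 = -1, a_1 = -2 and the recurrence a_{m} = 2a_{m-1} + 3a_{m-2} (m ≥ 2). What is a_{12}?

The ordinary generating function has denominator 1 - 2z - 3z^2.
Iterating the recurrence: a_0,…,a_{12} = -1, -2, -7, -20, -61, -182, -547, -1640, -4921, -14762, -44287, -132860, -398581.

-398581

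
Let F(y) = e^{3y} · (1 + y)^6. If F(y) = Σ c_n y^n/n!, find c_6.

173007

The EGF product rule gives c_6 = Σ_{k_1+k_2=6} C(6; k_1,k_2) · ∏ g_i(k_i), where e^{3y} gives (3)^k; (1+y)^6 gives the falling factorial (6)_k.
g_1(k) for k = 0…6: 1, 3, 9, 27, 81, 243, 729.
g_2(k) for k = 0…6: 1, 6, 30, 120, 360, 720, 720.
c_6 = Σ_k C(6,k)·g_1(k)·g_2(6−k) = 1·1·720 + 6·3·720 + 15·9·360 + 20·27·120 + 15·81·30 + 6·243·6 + 1·729·1 = 720 + 12960 + 48600 + 64800 + 36450 + 8748 + 729 = 173007.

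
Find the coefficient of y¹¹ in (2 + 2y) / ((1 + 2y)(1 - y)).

-1364

Partial fractions give a closed form: a_n = (2/3)·(-2)^n + (4/3)·1^n.
At n = 11: a_11 = -1364.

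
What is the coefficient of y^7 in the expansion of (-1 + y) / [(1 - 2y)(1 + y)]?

Partial fractions give a closed form: a_n = (-1/3)·2^n + (-2/3)·(-1)^n.
At n = 7: a_7 = -42.

-42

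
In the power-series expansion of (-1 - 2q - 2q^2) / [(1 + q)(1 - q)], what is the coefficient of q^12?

The denominator gives the recurrence a_n = a_(n−2) for n ≥ 3; the numerator fixes a_0 = -1, a_1 = -2, a_2 = -3.
Iterating: -1, -2, -3, -2, -3, -2, -3, -2, -3, -2, -3, -2, -3, so a_12 = -3.

-3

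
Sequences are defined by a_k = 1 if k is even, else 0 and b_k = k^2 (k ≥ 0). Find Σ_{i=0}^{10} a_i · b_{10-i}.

220

The convolution is the x^10 coefficient of A(x)B(x).
Σ = 1·100 + 0·81 + 1·64 + 0·49 + 1·36 + 0·25 + 1·16 + 0·9 + 1·4 + 0·1 + 1·0 = 220.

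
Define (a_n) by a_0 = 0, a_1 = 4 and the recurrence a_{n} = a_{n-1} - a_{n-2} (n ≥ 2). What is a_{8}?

4

The ordinary generating function has denominator 1 - x + x^2.
Iterating the recurrence: a_0,…,a_{8} = 0, 4, 4, 0, -4, -4, 0, 4, 4.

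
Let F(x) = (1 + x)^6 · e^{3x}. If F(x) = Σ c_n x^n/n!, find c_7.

The EGF product rule gives c_7 = Σ_{k_1+k_2=7} C(7; k_1,k_2) · ∏ g_i(k_i), where (1+x)^6 gives the falling factorial (6)_k; e^{3x} gives (3)^k.
g_1(k) for k = 0…7: 1, 6, 30, 120, 360, 720, 720, 0.
g_2(k) for k = 0…7: 1, 3, 9, 27, 81, 243, 729, 2187.
c_7 = Σ_k C(7,k)·g_1(k)·g_2(7−k) = 1·1·2187 + 7·6·729 + 21·30·243 + 35·120·81 + 35·360·27 + 21·720·9 + 7·720·3 = 2187 + 30618 + 153090 + 340200 + 340200 + 136080 + 15120 = 1017495.

1017495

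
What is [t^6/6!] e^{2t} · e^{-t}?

1

The EGF product rule gives c_6 = Σ_{k_1+k_2=6} C(6; k_1,k_2) · ∏ g_i(k_i), where e^{2t} gives (2)^k; e^{-t} gives (-1)^k.
g_1(k) for k = 0…6: 1, 2, 4, 8, 16, 32, 64.
g_2(k) for k = 0…6: 1, -1, 1, -1, 1, -1, 1.
c_6 = Σ_k C(6,k)·g_1(k)·g_2(6−k) = 1·1·1 + 6·2·(-1) + 15·4·1 + 20·8·(-1) + 15·16·1 + 6·32·(-1) + 1·64·1 = 1 − 12 + 60 − 160 + 240 − 192 + 64 = 1.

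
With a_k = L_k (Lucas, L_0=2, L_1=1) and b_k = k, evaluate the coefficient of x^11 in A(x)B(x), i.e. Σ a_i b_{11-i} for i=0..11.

828

The convolution is the t^11 coefficient of A(t)B(t).
Σ = 2·11 + 1·10 + 3·9 + 4·8 + 7·7 + 11·6 + 18·5 + 29·4 + 47·3 + 76·2 + 123·1 + 199·0 = 828.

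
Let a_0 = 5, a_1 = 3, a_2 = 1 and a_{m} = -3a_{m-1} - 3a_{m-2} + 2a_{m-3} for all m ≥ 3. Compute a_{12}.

-142

The ordinary generating function has denominator 1 + 3x + 3x^2 - 2x^3.
Iterating the recurrence: a_0,…,a_{12} = 5, 3, 1, -2, 9, -19, 26, -3, -107, 382, -831, 1133, -142.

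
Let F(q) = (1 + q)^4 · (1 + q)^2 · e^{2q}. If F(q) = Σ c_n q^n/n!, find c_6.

58576

The EGF product rule gives c_6 = Σ_{k_1+k_2+k_3=6} C(6; k_1,k_2,k_3) · ∏ g_i(k_i), where (1+q)^4 gives the falling factorial (4)_k; (1+q)^2 gives the falling factorial (2)_k; e^{2q} gives (2)^k.
g_1(k) for k = 0…6: 1, 4, 12, 24, 24, 0, 0.
g_2(k) for k = 0…6: 1, 2, 2, 0, 0, 0, 0.
g_3(k) for k = 0…6: 1, 2, 4, 8, 16, 32, 64.
First combine the last two factors: h(k) = Σ_j C(k,j)·g_2(j)·g_3(k−j) for k = 0…6: 1, 4, 14, 44, 128, 352, 928.
c_6 = Σ_k C(6,k)·g_1(k)·h(6−k) = 1·1·928 + 6·4·352 + 15·12·128 + 20·24·44 + 15·24·14 = 928 + 8448 + 23040 + 21120 + 5040 = 58576.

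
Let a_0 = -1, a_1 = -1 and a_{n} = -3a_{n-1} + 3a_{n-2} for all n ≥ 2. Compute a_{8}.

1944

The ordinary generating function has denominator 1 + 3z - 3z^2.
Iterating the recurrence: a_0,…,a_{8} = -1, -1, 0, -3, 9, -36, 135, -513, 1944.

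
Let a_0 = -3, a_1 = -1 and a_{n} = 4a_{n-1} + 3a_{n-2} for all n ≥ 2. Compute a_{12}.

-56109187

The ordinary generating function has denominator 1 - 4z - 3z^2.
Iterating the recurrence: a_0,…,a_{12} = -3, -1, -13, -55, -259, -1201, -5581, -25927, -120451, -559585, -2599693, -12077527, -56109187.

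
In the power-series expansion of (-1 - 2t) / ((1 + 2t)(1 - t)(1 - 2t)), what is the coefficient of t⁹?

-1023

Partial fractions give a closed form: a_n = (1)·1^n + (-2)·2^n.
At n = 9: a_9 = -1023.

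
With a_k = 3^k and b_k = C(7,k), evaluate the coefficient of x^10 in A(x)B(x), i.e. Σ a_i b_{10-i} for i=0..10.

Write out a_i and b_{10-i} for i = 0,…,10 and sum the products.
Σ = 1·0 + 3·0 + 9·0 + 27·1 + 81·7 + 243·21 + 729·35 + 2187·35 + 6561·21 + 19683·7 + 59049·1 = 442368.

442368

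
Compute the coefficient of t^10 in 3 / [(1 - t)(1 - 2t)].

The denominator gives the recurrence a_n = 3a_(n−1) − 2a_(n−2) for n ≥ 2; the numerator fixes a_0 = 3, a_1 = 9.
Iterating: 3, 9, 21, 45, 93, 189, 381, 765, 1533, 3069, 6141, so a_10 = 6141.

6141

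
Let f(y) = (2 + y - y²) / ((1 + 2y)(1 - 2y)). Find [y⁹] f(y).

The denominator gives the recurrence a_n = 4a_(n−2) for n ≥ 3; the numerator fixes a_0 = 2, a_1 = 1, a_2 = 7.
Iterating: 2, 1, 7, 4, 28, 16, 112, 64, 448, 256, so a_9 = 256.

256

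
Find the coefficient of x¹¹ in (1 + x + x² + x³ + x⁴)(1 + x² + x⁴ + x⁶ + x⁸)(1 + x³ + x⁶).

(1 + x + x² + x³ + x⁴) has coefficients 1,1,1,1,1 for degrees 0…4.
(1 + x² + x⁴ + x⁶ + x⁸) has coefficients 1,0,1,0,1,0,1,0,1,0,0,0 for degrees 0…11.
Finally multiplying by (1 + x³ + x⁶), the product of all factors after the first has coefficients 1,0,1,1,1,1,2,1,2,1,1,1 for degrees 0…11.
[x¹¹] = 1·1 + 1·1 + 1·1 + 1·2 + 1·1 = 6.

6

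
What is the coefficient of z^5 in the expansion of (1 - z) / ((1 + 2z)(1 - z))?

-32

Partial fractions give a closed form: a_n = (1)·(-2)^n.
At n = 5: a_5 = -32.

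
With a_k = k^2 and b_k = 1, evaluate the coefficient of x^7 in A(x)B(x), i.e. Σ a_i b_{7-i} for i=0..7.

The convolution is the t^7 coefficient of A(t)B(t).
Σ = 0·1 + 1·1 + 4·1 + 9·1 + 16·1 + 25·1 + 36·1 + 49·1 = 140.

140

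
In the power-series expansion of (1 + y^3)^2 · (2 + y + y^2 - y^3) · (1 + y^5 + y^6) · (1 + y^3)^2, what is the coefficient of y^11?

16

(1 + y^3)^2 has coefficients 1,0,0,2,0,0,1 for degrees 0…6.
(2 + y + y^2 - y^3) has coefficients 2,1,1,-1,0,0,0,0,0,0,0,0 for degrees 0…11.
Multiplying by (1 + y^5 + y^6) gives running coefficients 2,1,1,-1,0,2,3,2,0,-1,0,0 for degrees 0…11.
Finally multiplying by (1 + y^3)^2, the product of all factors after the first has coefficients 2,1,1,3,2,4,3,3,5,4,4,2 for degrees 0…11.
[y^11] = 1·2 + 2·5 + 1·4 = 16.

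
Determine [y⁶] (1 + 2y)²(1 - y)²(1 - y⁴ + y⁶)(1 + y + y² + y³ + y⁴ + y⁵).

(1 + 2y)² has coefficients 1,4,4 for degrees 0…2.
(1 - y)² has coefficients 1,-2,1,0,0,0,0 for degrees 0…6.
Multiplying by (1 - y⁴ + y⁶) gives running coefficients 1,-2,1,0,-1,2,0 for degrees 0…6.
Finally multiplying by (1 + y + y² + y³ + y⁴ + y⁵), the product of all factors after the first has coefficients 1,-1,0,0,-1,1,0 for degrees 0…6.
[y⁶] = 1·0 + 4·1 + 4·(-1) = 0.

0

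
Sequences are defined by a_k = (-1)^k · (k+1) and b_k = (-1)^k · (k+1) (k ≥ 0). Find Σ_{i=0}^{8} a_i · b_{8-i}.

This is [x^8] in the product of the two ordinary generating functions.
Σ = 1·9 − 2·(-8) + 3·7 − 4·(-6) + 5·5 − 6·(-4) + 7·3 − 8·(-2) + 9·1 = 165.

165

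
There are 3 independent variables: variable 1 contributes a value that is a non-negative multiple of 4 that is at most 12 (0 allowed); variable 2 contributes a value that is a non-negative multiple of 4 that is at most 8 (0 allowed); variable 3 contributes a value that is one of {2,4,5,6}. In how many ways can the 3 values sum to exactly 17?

The generating function for the choices is (1 + z⁴ + z⁸ + z¹²)·(1 + z⁴ + z⁸)·(z² + z⁴ + z⁵ + z⁶); the count is [z¹⁷].
(1 + z⁴ + z⁸ + z¹²) has coefficients 1,0,0,0,1,0,0,0,1,0,0,0,1 for degrees 0…12.
(1 + z⁴ + z⁸) has coefficients 1,0,0,0,1,0,0,0,1,0,0,0,0,0,0,0,0,0 for degrees 0…17.
Finally multiplying by (z² + z⁴ + z⁵ + z⁶), the product of all factors after the first has coefficients 0,0,1,0,1,1,2,0,1,1,2,0,1,1,1,0,0,0 for degrees 0…17.
[z¹⁷] = 1·0 + 1·1 + 1·1 + 1·1 = 3.

3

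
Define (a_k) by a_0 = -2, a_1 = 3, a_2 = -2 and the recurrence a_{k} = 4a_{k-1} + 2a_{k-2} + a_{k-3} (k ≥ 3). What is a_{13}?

-12966477

The ordinary generating function has denominator 1 - 4q - 2q^2 - q^3.
Iterating the recurrence: a_0,…,a_{13} = -2, 3, -2, -4, -17, -78, -350, -1573, -7070, -31776, -142817, -641890, -2884970, -12966477.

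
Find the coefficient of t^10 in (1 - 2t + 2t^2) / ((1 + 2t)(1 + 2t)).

26112

The denominator gives the recurrence a_n = −4a_(n−1) − 4a_(n−2) for n ≥ 3; the numerator fixes a_0 = 1, a_1 = -6, a_2 = 22.
Iterating: 1, -6, 22, -64, 168, -416, 992, -2304, 5248, -11776, 26112, so a_10 = 26112.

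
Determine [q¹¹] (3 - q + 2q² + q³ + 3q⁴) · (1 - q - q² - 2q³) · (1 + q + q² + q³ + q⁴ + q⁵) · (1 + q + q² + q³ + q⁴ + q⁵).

(3 - q + 2q² + q³ + 3q⁴) has coefficients 3,-1,2,1,3 for degrees 0…4.
(1 - q - q² - 2q³) has coefficients 1,-1,-1,-2,0,0,0,0,0,0,0,0 for degrees 0…11.
Multiplying by (1 + q + q² + q³ + q⁴ + q⁵) gives running coefficients 1,0,-1,-3,-3,-3,-4,-3,-2,0,0,0 for degrees 0…11.
Finally multiplying by (1 + q + q² + q³ + q⁴ + q⁵), the product of all factors after the first has coefficients 1,1,0,-3,-6,-9,-14,-17,-18,-15,-12,-9 for degrees 0…11.
[q¹¹] = 3·(-9) − 1·(-12) + 2·(-15) + 1·(-18) + 3·(-17) = -114.

-114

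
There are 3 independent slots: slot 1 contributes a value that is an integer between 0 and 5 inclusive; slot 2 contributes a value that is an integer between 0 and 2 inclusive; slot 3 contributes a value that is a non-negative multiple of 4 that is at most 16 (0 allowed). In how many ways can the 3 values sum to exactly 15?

The generating function for the choices is (1 + x + x^2 + x^3 + x^4 + x^5)·(1 + x + x^2)·(1 + x^4 + x^8 + x^12 + x^16); the count is [x^15].
(1 + x + x^2 + x^3 + x^4 + x^5) has coefficients 1,1,1,1,1,1 for degrees 0…5.
(1 + x + x^2) has coefficients 1,1,1,0,0,0,0,0,0,0,0,0,0,0,0,0 for degrees 0…15.
Finally multiplying by (1 + x^4 + x^8 + x^12 + x^16), the product of all factors after the first has coefficients 1,1,1,0,1,1,1,0,1,1,1,0,1,1,1,0 for degrees 0…15.
[x^15] = 1·0 + 1·1 + 1·1 + 1·1 + 1·0 + 1·1 = 4.

4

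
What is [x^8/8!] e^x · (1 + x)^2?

73

The EGF product rule gives c_8 = Σ_{k_1+k_2=8} C(8; k_1,k_2) · ∏ g_i(k_i), where e^x gives (1)^k; (1+x)^2 gives the falling factorial (2)_k.
g_1(k) for k = 0…8: 1, 1, 1, 1, 1, 1, 1, 1, 1.
g_2(k) for k = 0…8: 1, 2, 2, 0, 0, 0, 0, 0, 0.
c_8 = Σ_k C(8,k)·g_1(k)·g_2(8−k) = 28·1·2 + 8·1·2 + 1·1·1 = 56 + 16 + 1 = 73.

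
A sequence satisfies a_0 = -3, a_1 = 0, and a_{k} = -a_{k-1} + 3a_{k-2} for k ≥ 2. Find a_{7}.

360

The ordinary generating function has denominator 1 + q - 3q^2.
Iterating the recurrence: a_0,…,a_{7} = -3, 0, -9, 9, -36, 63, -171, 360.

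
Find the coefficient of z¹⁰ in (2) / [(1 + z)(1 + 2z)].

4094

Partial fractions give a closed form: a_n = (-2)·(-1)^n + (4)·(-2)^n.
At n = 10: a_10 = 4094.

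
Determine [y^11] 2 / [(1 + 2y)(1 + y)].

Partial fractions give a closed form: a_n = (4)·(-2)^n + (-2)·(-1)^n.
At n = 11: a_11 = -8190.

-8190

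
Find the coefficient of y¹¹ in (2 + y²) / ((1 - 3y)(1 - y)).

The denominator gives the recurrence a_n = 4a_(n−1) − 3a_(n−2) for n ≥ 3; the numerator fixes a_0 = 2, a_1 = 8, a_2 = 27.
Iterating: 2, 8, 27, 84, 255, 768, 2307, 6924, 20775, 62328, 186987, 560964, so a_11 = 560964.

560964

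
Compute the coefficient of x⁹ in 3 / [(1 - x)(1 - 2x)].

Partial fractions give a closed form: a_n = (-3)·1^n + (6)·2^n.
At n = 9: a_9 = 3069.

3069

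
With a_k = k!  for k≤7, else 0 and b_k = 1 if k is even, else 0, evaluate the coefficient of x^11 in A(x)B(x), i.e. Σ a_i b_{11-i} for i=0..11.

5167

Write out a_i and b_{11-i} for i = 0,…,11 and sum the products.
Σ = 1·0 + 1·1 + 2·0 + 6·1 + 24·0 + 120·1 + 720·0 + 5040·1 + 0·0 + 0·1 + 0·0 + 0·1 = 5167.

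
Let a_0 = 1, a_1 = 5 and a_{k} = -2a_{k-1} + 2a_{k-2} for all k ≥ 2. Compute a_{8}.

-3824

The ordinary generating function has denominator 1 + 2y - 2y^2.
Iterating the recurrence: a_0,…,a_{8} = 1, 5, -8, 26, -68, 188, -512, 1400, -3824.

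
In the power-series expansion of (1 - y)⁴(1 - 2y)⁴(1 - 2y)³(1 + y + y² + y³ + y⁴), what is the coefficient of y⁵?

-3277

(1 - y)⁴ has coefficients 1,-4,6,-4,1 for degrees 0…4.
(1 - 2y)⁴ has coefficients 1,-8,24,-32,16,0 for degrees 0…5.
Multiplying by (1 - 2y)³ gives running coefficients 1,-14,84,-280,560,-672 for degrees 0…5.
Finally multiplying by (1 + y + y² + y³ + y⁴), the product of all factors after the first has coefficients 1,-13,71,-209,351,-322 for degrees 0…5.
[y⁵] = 1·(-322) − 4·351 + 6·(-209) − 4·71 + 1·(-13) = -3277.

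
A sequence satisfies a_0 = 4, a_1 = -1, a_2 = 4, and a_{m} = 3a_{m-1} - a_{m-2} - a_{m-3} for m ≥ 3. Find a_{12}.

The ordinary generating function has denominator 1 - 3x + x^2 + x^3.
Iterating the recurrence: a_0,…,a_{12} = 4, -1, 4, 9, 24, 59, 144, 349, 844, 2039, 4924, 11889, 28704.

28704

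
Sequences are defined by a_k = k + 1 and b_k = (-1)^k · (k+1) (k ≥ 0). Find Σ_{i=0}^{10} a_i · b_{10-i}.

This is [x^10] in the product of the two ordinary generating functions.
Σ = 1·11 + 2·(-10) + 3·9 + 4·(-8) + 5·7 + 6·(-6) + 7·5 + 8·(-4) + 9·3 + 10·(-2) + 11·1 = 6.

6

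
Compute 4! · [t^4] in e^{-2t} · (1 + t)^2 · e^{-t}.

The EGF product rule gives c_4 = Σ_{k_1+k_2+k_3=4} C(4; k_1,k_2,k_3) · ∏ g_i(k_i), where e^{-2t} gives (-2)^k; (1+t)^2 gives the falling factorial (2)_k; e^{-t} gives (-1)^k.
g_1(k) for k = 0…4: 1, -2, 4, -8, 16.
g_2(k) for k = 0…4: 1, 2, 2, 0, 0.
g_3(k) for k = 0…4: 1, -1, 1, -1, 1.
First combine the last two factors: h(k) = Σ_j C(k,j)·g_2(j)·g_3(k−j) for k = 0…4: 1, 1, -1, -1, 5.
c_4 = Σ_k C(4,k)·g_1(k)·h(4−k) = 1·1·5 + 4·(-2)·(-1) + 6·4·(-1) + 4·(-8)·1 + 1·16·1 = 5 + 8 − 24 − 32 + 16 = -27.

-27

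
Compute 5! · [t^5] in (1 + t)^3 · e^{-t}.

14

The EGF product rule gives c_5 = Σ_{k_1+k_2=5} C(5; k_1,k_2) · ∏ g_i(k_i), where (1+t)^3 gives the falling factorial (3)_k; e^{-t} gives (-1)^k.
g_1(k) for k = 0…5: 1, 3, 6, 6, 0, 0.
g_2(k) for k = 0…5: 1, -1, 1, -1, 1, -1.
c_5 = Σ_k C(5,k)·g_1(k)·g_2(5−k) = 1·1·(-1) + 5·3·1 + 10·6·(-1) + 10·6·1 = −1 + 15 − 60 + 60 = 14.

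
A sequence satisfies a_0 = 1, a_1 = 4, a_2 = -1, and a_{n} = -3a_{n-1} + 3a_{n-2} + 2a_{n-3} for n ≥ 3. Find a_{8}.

The ordinary generating function has denominator 1 + 3z - 3z^2 - 2z^3.
Iterating the recurrence: a_0,…,a_{8} = 1, 4, -1, 17, -46, 187, -665, 2464, -9013.

-9013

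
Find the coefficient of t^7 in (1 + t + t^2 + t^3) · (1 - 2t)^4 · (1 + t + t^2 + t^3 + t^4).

(1 + t + t^2 + t^3) has coefficients 1,1,1,1 for degrees 0…3.
(1 - 2t)^4 has coefficients 1,-8,24,-32,16,0,0,0 for degrees 0…7.
Finally multiplying by (1 + t + t^2 + t^3 + t^4), the product of all factors after the first has coefficients 1,-7,17,-15,1,0,8,-16 for degrees 0…7.
[t^7] = 1·(-16) + 1·8 + 1·0 + 1·1 = -7.

-7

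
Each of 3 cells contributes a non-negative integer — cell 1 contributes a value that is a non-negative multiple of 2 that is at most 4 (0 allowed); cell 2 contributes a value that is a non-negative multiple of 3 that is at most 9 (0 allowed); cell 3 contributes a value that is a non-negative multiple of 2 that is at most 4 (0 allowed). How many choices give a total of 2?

The generating function for the choices is (1 + x^2 + x^4)·(1 + x^3 + x^6 + x^9)·(1 + x^2 + x^4); the count is [x^2].
(1 + x^2 + x^4) has coefficients 1,0,1 for degrees 0…2.
(1 + x^3 + x^6 + x^9) has coefficients 1,0,0 for degrees 0…2.
Finally multiplying by (1 + x^2 + x^4), the product of all factors after the first has coefficients 1,0,1 for degrees 0…2.
[x^2] = 1·1 + 1·1 = 2.

2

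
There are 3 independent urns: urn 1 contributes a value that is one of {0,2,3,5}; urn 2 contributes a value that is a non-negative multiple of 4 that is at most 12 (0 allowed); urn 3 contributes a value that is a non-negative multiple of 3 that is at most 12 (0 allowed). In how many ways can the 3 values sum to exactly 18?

The generating function for the choices is (1 + z² + z³ + z⁵)·(1 + z⁴ + z⁸ + z¹²)·(1 + z³ + z⁶ + z⁹ + z¹²); the count is [z¹⁸].
(1 + z² + z³ + z⁵) has coefficients 1,0,1,1,0,1 for degrees 0…5.
(1 + z⁴ + z⁸ + z¹²) has coefficients 1,0,0,0,1,0,0,0,1,0,0,0,1,0,0,0,0,0,0 for degrees 0…18.
Finally multiplying by (1 + z³ + z⁶ + z⁹ + z¹²), the product of all factors after the first has coefficients 1,0,0,1,1,0,1,1,1,1,1,1,2,1,1,1,1,1,1 for degrees 0…18.
[z¹⁸] = 1·1 + 1·1 + 1·1 + 1·1 = 4.

4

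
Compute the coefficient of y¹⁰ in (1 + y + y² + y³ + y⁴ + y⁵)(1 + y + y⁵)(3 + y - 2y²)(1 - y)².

-2

(1 + y + y² + y³ + y⁴ + y⁵) has coefficients 1,1,1,1,1,1 for degrees 0…5.
(1 + y + y⁵) has coefficients 1,1,0,0,0,1,0,0,0,0,0 for degrees 0…10.
Multiplying by (3 + y - 2y²) gives running coefficients 3,4,-1,-2,0,3,1,-2,0,0,0 for degrees 0…10.
Finally multiplying by (1 - y)², the product of all factors after the first has coefficients 3,-2,-6,4,3,1,-5,-1,5,-2,0 for degrees 0…10.
[y¹⁰] = 1·0 + 1·(-2) + 1·5 + 1·(-1) + 1·(-5) + 1·1 = -2.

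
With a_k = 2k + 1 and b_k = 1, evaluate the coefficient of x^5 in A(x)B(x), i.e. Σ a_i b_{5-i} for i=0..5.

36

The convolution is the x^5 coefficient of A(x)B(x).
Σ = 1·1 + 3·1 + 5·1 + 7·1 + 9·1 + 11·1 = 36.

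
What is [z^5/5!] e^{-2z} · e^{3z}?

The EGF product rule gives c_5 = Σ_{k_1+k_2=5} C(5; k_1,k_2) · ∏ g_i(k_i), where e^{-2z} gives (-2)^k; e^{3z} gives (3)^k.
g_1(k) for k = 0…5: 1, -2, 4, -8, 16, -32.
g_2(k) for k = 0…5: 1, 3, 9, 27, 81, 243.
c_5 = Σ_k C(5,k)·g_1(k)·g_2(5−k) = 1·1·243 + 5·(-2)·81 + 10·4·27 + 10·(-8)·9 + 5·16·3 + 1·(-32)·1 = 243 − 810 + 1080 − 720 + 240 − 32 = 1.

1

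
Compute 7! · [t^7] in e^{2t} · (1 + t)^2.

The EGF product rule gives c_7 = Σ_{k_1+k_2=7} C(7; k_1,k_2) · ∏ g_i(k_i), where e^{2t} gives (2)^k; (1+t)^2 gives the falling factorial (2)_k.
g_1(k) for k = 0…7: 1, 2, 4, 8, 16, 32, 64, 128.
g_2(k) for k = 0…7: 1, 2, 2, 0, 0, 0, 0, 0.
c_7 = Σ_k C(7,k)·g_1(k)·g_2(7−k) = 21·32·2 + 7·64·2 + 1·128·1 = 1344 + 896 + 128 = 2368.

2368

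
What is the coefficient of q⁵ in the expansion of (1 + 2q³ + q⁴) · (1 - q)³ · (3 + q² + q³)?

(1 + 2q³ + q⁴) has coefficients 1,0,0,2,1 for degrees 0…4.
(1 - q)³ has coefficients 1,-3,3,-1,0,0 for degrees 0…5.
Finally multiplying by (3 + q² + q³), the product of all factors after the first has coefficients 3,-9,10,-5,0,2 for degrees 0…5.
[q⁵] = 1·2 + 2·10 + 1·(-9) = 13.

13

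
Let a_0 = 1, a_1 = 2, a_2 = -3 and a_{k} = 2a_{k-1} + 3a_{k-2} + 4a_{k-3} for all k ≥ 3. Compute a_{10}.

7077

The ordinary generating function has denominator 1 - 2q - 3q^2 - 4q^3.
Iterating the recurrence: a_0,…,a_{10} = 1, 2, -3, 4, 7, 14, 65, 200, 651, 2162, 7077.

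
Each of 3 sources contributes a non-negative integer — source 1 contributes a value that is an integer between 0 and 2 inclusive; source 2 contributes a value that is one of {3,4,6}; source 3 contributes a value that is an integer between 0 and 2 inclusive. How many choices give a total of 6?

The generating function for the choices is (1 + z + z²)·(z³ + z⁴ + z⁶)·(1 + z + z²); the count is [z⁶].
(1 + z + z²) has coefficients 1,1,1 for degrees 0…2.
(z³ + z⁴ + z⁶) has coefficients 0,0,0,1,1,0,1 for degrees 0…6.
Finally multiplying by (1 + z + z²), the product of all factors after the first has coefficients 0,0,0,1,2,2,2 for degrees 0…6.
[z⁶] = 1·2 + 1·2 + 1·2 = 6.

6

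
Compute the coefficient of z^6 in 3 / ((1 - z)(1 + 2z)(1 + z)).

255

The denominator gives the recurrence a_n = −2a_(n−1) + a_(n−2) + 2a_(n−3) for n ≥ 3; the numerator fixes a_0 = 3, a_1 = -6, a_2 = 15.
Iterating: 3, -6, 15, -30, 63, -126, 255, so a_6 = 255.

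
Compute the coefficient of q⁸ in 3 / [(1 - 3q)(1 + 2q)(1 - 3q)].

The denominator gives the recurrence a_n = 4a_(n−1) + 3a_(n−2) − 18a_(n−3) for n ≥ 3; the numerator fixes a_0 = 3, a_1 = 12, a_2 = 57.
Iterating: 3, 12, 57, 210, 795, 2784, 9741, 33006, 111135, so a_8 = 111135.

111135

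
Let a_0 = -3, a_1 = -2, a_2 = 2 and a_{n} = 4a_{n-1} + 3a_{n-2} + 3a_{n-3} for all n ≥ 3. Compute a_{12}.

The ordinary generating function has denominator 1 - 4y - 3y^2 - 3y^3.
Iterating the recurrence: a_0,…,a_{12} = -3, -2, 2, -7, -28, -127, -613, -2917, -13888, -66142, -314983, -1500022, -7143463.

-7143463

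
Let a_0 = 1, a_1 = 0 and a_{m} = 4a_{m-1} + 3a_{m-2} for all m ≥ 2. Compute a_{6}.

The ordinary generating function has denominator 1 - 4q - 3q^2.
Iterating the recurrence: a_0,…,a_{6} = 1, 0, 3, 12, 57, 264, 1227.

1227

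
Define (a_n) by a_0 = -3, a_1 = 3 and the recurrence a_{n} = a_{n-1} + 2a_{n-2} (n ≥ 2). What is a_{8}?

The ordinary generating function has denominator 1 - t - 2t^2.
Iterating the recurrence: a_0,…,a_{8} = -3, 3, -3, 3, -3, 3, -3, 3, -3.

-3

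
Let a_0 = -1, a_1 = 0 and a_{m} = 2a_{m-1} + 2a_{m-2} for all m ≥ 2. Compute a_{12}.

The ordinary generating function has denominator 1 - 2z - 2z^2.
Iterating the recurrence: a_0,…,a_{12} = -1, 0, -2, -4, -12, -32, -88, -240, -656, -1792, -4896, -13376, -36544.

-36544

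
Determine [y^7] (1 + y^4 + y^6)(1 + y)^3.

4

(1 + y^4 + y^6) has coefficients 1,0,0,0,1,0,1 for degrees 0…6.
(1 + y)^3 has coefficients 1,3,3,1,0,0,0,0 for degrees 0…7.
[y^7] = 1·0 + 1·1 + 1·3 = 4.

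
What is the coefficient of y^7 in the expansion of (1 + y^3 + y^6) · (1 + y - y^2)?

(1 + y^3 + y^6) has coefficients 1,0,0,1,0,0,1 for degrees 0…6.
(1 + y - y^2) has coefficients 1,1,-1,0,0,0,0,0 for degrees 0…7.
[y^7] = 1·0 + 1·0 + 1·1 = 1.

1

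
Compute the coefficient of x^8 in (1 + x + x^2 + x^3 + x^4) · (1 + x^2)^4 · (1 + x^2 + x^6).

(1 + x + x^2 + x^3 + x^4) has coefficients 1,1,1,1,1 for degrees 0…4.
(1 + x^2)^4 has coefficients 1,0,4,0,6,0,4,0,1 for degrees 0…8.
Finally multiplying by (1 + x^2 + x^6), the product of all factors after the first has coefficients 1,0,5,0,10,0,11,0,9 for degrees 0…8.
[x^8] = 1·9 + 1·0 + 1·11 + 1·0 + 1·10 = 30.

30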